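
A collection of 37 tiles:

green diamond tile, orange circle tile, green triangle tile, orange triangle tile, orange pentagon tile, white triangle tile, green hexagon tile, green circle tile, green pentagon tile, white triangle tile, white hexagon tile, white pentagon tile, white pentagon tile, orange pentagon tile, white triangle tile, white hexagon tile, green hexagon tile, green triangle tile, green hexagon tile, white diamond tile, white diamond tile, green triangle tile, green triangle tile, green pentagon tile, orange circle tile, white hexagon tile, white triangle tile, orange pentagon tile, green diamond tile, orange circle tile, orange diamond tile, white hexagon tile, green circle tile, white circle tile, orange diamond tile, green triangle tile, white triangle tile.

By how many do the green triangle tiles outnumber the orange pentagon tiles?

green triangle tiles: 5.
orange pentagon tiles: 3.
5 − 3 = 2.

2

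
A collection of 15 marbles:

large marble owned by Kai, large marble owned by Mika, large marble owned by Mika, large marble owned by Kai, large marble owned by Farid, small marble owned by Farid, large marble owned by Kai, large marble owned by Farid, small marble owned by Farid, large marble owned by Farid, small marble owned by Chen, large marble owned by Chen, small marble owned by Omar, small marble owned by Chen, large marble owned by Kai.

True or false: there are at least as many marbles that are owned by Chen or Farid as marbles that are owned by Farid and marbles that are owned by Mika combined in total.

|marbles owned by Chen or Farid| = 8.
marbles owned by Farid: 5; marbles owned by Mika: 2; combined: 5 + 2 = 7.
The claim requires 8 ≥ 7, which holds.

True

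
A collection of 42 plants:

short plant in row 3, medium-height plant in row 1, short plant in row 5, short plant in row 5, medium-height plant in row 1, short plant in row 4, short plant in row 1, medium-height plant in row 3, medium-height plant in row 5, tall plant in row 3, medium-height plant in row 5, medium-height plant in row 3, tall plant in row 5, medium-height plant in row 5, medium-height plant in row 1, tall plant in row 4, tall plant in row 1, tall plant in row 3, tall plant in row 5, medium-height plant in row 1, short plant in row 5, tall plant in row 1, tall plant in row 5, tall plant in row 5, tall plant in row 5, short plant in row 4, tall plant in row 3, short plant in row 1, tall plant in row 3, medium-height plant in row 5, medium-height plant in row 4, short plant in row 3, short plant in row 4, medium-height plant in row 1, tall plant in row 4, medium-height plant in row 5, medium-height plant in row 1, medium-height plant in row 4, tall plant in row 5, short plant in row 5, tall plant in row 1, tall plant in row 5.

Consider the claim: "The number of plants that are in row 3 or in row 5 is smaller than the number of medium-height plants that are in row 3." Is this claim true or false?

False

plants in row 3 or in row 5: 24.
medium-height plants in row 3: 2.
The claim requires 24 < 2, which does not hold.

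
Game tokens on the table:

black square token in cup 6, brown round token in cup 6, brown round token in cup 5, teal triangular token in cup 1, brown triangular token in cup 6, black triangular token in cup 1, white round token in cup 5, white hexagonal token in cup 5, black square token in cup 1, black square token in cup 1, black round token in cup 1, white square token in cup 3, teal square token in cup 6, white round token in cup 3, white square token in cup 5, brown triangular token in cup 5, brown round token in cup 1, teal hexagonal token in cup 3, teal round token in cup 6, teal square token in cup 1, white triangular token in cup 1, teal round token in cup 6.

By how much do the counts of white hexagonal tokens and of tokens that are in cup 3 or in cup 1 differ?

white hexagonal tokens: 1. tokens in cup 3 or in cup 1: 11.
|1 − 11| = 11 − 1 = 10.

10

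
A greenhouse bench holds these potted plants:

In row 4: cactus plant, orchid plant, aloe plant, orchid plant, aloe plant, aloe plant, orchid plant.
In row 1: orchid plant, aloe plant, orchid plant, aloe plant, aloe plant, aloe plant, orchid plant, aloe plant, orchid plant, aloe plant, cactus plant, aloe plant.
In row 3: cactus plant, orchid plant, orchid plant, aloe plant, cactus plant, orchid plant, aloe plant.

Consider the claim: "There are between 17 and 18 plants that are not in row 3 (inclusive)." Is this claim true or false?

False

plants that are not in row 3: 19.
The claim requires 17 ≤ 19 ≤ 18, which does not hold.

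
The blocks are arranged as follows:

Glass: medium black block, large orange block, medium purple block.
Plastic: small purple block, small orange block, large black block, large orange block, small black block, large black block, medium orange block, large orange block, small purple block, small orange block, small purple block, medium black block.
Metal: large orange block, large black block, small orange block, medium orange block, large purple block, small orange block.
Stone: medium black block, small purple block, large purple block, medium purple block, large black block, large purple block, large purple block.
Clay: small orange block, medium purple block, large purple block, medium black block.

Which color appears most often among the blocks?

Counts by color: purple 12, orange 11, black 9.
The maximum is 12, held uniquely by purple.

purple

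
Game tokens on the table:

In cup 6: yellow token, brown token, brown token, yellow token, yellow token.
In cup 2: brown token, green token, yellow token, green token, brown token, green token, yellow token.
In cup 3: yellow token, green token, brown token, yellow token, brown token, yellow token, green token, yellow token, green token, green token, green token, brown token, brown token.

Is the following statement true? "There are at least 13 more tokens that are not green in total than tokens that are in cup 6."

False

tokens that are not green: 17.
tokens in cup 6: 5.
The claim requires 17 − 5 = 12 ≥ 13, which does not hold.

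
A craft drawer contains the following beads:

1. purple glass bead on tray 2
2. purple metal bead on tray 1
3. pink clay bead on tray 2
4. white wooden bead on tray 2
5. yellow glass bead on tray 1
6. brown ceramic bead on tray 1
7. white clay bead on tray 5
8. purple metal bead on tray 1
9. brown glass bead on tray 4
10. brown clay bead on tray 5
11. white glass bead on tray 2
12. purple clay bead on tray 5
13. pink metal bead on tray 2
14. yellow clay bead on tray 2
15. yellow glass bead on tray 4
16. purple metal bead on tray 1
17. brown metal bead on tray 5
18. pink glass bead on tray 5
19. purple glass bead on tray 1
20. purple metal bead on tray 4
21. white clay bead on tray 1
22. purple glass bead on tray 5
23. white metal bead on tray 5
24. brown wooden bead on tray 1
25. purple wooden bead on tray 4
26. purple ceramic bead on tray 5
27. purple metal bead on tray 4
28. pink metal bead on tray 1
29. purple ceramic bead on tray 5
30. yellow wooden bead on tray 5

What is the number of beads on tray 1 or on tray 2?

15

on tray 1: 9; on tray 2: 6; together 9 + 6 = 15.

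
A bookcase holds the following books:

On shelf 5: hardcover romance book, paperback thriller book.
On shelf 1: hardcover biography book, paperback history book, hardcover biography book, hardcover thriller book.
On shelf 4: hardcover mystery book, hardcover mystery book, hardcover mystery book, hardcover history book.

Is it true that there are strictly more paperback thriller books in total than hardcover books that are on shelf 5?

paperback thriller books: 1.
hardcover books on shelf 5: 1.
The claim requires 1 > 1, which does not hold.

False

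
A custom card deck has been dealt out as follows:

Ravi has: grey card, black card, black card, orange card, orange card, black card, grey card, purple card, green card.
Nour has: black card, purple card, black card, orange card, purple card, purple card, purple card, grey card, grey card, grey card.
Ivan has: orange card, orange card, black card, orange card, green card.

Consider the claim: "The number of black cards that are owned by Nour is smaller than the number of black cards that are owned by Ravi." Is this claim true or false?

Count of black cards owned by Nour: 2.
Count of black cards owned by Ravi: 3.
The claim requires 2 < 3, which holds.

True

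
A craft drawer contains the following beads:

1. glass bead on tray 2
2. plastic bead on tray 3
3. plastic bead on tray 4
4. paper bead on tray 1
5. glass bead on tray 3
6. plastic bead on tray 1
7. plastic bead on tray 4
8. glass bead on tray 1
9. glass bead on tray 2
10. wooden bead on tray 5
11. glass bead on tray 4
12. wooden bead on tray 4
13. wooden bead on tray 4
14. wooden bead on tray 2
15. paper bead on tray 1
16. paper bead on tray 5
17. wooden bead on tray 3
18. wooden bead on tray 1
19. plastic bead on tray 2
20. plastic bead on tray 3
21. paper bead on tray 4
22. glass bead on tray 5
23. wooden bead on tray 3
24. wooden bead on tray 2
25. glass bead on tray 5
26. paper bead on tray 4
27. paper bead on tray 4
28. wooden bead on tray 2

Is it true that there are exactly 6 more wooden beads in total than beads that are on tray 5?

False

|wooden beads| = 9.
|beads on tray 5| = 4.
The claim requires 9 − 4 (= 5) to equal 6, which does not hold.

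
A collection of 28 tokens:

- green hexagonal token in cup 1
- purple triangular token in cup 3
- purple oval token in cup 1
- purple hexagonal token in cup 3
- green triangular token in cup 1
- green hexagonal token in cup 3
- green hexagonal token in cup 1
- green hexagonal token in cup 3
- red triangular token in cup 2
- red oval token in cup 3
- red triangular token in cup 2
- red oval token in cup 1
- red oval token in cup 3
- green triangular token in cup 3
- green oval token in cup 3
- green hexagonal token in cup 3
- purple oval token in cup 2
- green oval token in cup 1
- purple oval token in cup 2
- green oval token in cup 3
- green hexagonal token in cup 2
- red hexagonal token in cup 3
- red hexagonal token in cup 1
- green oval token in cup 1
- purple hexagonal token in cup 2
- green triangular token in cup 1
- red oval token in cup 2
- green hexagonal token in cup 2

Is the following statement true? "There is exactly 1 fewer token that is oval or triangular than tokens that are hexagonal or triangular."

False

There are 17 tokens that are oval or triangular.
There are 17 tokens that are hexagonal or triangular.
The claim requires 17 − 17 (= 0) to equal 1, which does not hold.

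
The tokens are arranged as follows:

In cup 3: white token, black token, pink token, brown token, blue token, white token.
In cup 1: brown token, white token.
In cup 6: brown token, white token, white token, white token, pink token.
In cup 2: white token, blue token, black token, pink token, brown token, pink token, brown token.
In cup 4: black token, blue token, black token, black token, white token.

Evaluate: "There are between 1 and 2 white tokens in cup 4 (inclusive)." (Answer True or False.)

True

white tokens in cup 4: 1.
The claim requires 1 ≤ 1 ≤ 2, which holds.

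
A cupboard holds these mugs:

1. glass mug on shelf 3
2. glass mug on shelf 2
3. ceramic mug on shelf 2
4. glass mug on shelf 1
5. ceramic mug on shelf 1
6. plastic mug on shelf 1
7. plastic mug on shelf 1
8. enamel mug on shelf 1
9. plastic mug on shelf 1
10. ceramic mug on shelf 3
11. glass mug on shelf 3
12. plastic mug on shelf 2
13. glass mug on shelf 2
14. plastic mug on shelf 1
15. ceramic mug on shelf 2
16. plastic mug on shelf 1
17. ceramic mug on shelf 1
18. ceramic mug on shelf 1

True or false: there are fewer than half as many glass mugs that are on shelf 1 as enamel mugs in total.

There is 1 glass mug on shelf 1.
There is 1 enamel mug.
The claim requires 2 × 1 = 2 < 1, which does not hold.

False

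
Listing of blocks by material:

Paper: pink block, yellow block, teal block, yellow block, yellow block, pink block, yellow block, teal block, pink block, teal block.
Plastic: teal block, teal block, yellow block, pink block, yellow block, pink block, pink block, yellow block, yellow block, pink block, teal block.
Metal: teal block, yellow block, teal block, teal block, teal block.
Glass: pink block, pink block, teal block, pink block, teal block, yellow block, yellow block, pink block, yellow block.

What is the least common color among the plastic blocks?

teal

Counts by color (restricted to plastic blocks): pink 4, yellow 4, teal 3.
The minimum is 3, held uniquely by teal.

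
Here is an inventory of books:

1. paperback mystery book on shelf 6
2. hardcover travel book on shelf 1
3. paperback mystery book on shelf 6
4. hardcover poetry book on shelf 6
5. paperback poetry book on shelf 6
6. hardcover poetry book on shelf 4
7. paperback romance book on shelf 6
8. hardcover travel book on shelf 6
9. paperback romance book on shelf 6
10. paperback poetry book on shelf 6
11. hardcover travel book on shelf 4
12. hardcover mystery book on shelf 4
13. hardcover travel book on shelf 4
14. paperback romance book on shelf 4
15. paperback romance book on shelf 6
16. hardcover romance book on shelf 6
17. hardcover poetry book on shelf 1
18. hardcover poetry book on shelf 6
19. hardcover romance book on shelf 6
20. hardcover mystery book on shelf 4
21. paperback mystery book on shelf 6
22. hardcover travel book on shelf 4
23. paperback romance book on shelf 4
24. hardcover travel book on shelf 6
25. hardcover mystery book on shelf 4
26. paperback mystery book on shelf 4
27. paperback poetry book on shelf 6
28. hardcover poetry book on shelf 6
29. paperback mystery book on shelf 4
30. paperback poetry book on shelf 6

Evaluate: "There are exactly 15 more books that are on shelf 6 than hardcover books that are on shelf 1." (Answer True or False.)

True

books on shelf 6: 17.
hardcover books on shelf 1: 2.
The claim requires 17 − 2 (= 15) to equal 15, which holds.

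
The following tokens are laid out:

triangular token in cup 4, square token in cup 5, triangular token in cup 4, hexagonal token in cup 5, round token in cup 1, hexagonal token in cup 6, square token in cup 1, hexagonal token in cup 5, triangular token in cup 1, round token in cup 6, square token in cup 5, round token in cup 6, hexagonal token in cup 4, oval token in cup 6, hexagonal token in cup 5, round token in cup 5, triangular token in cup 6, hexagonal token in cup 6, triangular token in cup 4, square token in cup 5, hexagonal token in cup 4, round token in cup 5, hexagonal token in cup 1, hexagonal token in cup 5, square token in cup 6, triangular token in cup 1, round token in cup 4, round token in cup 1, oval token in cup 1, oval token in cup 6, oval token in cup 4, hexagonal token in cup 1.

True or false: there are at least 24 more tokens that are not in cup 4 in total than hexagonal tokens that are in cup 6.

False

There are 25 tokens that are not in cup 4.
There are 2 hexagonal tokens in cup 6.
The claim requires 25 − 2 = 23 ≥ 24, which does not hold.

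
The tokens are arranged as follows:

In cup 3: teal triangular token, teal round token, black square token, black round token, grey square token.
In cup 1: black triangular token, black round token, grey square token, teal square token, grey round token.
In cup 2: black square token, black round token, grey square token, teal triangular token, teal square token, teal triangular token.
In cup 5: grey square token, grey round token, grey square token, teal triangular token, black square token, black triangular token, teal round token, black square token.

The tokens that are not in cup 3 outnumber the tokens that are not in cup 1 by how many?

tokens that are not in cup 3: 19.
tokens that are not in cup 1: 19.
19 − 19 = 0.

0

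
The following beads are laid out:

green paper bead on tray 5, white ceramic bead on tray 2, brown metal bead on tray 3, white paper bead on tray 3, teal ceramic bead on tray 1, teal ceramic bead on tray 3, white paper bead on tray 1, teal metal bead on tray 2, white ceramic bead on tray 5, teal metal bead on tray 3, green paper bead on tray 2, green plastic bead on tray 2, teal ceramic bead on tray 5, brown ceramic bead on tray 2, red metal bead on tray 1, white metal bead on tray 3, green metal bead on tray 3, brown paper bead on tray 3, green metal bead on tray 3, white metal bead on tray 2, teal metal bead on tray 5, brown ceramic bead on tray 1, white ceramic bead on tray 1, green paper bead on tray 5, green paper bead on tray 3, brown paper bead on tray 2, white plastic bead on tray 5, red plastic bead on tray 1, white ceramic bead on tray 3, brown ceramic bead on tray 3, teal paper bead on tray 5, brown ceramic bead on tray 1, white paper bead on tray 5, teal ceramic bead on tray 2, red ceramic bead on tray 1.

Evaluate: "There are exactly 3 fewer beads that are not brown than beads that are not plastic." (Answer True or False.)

|beads that are not brown| = 28.
|beads that are not plastic| = 32.
The claim requires 32 − 28 (= 4) to equal 3, which does not hold.

False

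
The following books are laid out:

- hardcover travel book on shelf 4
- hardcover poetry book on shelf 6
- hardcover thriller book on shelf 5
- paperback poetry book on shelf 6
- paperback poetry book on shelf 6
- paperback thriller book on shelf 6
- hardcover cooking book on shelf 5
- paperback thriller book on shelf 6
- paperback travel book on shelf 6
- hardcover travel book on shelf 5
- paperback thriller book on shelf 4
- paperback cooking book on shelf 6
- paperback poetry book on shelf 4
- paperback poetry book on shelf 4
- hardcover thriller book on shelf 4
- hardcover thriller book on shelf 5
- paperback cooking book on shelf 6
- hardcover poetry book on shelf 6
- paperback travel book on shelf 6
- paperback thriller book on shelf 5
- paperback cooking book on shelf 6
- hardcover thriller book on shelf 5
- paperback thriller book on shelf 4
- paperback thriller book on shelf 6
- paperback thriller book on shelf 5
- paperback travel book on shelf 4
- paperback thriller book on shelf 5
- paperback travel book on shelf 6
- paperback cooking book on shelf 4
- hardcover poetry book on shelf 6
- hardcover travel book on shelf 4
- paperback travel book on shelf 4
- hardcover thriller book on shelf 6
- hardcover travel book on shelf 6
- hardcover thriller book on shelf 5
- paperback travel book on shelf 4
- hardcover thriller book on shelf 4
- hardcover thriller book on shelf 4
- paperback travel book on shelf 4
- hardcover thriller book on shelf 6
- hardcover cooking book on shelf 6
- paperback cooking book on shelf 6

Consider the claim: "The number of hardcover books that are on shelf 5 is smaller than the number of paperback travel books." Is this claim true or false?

True

|hardcover books on shelf 5| = 6.
|paperback travel books| = 7.
The claim requires 6 < 7, which holds.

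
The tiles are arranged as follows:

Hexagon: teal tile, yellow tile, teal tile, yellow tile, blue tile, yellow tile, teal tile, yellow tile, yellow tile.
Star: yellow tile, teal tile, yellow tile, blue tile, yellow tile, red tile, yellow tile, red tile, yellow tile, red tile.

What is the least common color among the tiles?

blue

Counts by color: yellow 10, teal 4, red 3, blue 2.
The minimum is 2, held uniquely by blue.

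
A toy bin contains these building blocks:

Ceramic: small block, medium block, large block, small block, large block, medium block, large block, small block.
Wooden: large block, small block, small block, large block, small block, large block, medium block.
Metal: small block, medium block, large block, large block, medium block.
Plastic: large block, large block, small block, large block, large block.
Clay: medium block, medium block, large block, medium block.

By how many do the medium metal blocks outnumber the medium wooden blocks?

1

medium metal blocks: 2.
medium wooden blocks: 1.
2 − 1 = 1.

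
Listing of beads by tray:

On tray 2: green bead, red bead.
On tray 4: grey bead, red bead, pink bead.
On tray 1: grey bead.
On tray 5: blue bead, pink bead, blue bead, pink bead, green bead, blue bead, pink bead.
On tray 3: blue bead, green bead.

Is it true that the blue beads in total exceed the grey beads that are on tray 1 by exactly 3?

True

There are 4 blue beads.
There is 1 grey bead on tray 1.
The claim requires 4 − 1 (= 3) to equal 3, which holds.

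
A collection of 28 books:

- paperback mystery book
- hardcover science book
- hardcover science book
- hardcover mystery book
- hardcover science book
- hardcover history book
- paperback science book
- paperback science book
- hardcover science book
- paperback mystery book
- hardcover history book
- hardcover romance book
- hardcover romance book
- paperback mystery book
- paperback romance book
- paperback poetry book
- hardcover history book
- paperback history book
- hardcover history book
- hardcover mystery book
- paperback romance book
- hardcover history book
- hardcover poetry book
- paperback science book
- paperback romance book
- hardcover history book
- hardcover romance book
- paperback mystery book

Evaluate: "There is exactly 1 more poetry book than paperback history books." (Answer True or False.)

True

poetry books: 2.
paperback history books: 1.
The claim requires 2 − 1 (= 1) to equal 1, which holds.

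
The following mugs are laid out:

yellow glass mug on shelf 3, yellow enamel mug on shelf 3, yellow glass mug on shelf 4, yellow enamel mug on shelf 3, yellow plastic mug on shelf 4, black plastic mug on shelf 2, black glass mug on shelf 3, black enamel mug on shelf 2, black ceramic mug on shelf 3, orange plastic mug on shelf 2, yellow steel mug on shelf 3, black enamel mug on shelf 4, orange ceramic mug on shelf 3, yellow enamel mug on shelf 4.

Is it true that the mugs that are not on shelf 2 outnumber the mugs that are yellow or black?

False

|mugs that are not on shelf 2| = 11.
|mugs that are yellow or black| = 12.
The claim requires 11 > 12, which does not hold.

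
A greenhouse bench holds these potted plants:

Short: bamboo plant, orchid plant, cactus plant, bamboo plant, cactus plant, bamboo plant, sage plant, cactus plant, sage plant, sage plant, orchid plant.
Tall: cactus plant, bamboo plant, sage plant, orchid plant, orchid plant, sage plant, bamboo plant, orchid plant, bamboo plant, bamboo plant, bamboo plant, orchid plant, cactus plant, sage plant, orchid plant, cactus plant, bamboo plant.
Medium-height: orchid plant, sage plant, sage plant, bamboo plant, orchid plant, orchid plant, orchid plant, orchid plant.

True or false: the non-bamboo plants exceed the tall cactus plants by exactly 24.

|non-bamboo plants| = 26.
|tall cactus plants| = 3.
The claim requires 26 − 3 (= 23) to equal 24, which does not hold.

False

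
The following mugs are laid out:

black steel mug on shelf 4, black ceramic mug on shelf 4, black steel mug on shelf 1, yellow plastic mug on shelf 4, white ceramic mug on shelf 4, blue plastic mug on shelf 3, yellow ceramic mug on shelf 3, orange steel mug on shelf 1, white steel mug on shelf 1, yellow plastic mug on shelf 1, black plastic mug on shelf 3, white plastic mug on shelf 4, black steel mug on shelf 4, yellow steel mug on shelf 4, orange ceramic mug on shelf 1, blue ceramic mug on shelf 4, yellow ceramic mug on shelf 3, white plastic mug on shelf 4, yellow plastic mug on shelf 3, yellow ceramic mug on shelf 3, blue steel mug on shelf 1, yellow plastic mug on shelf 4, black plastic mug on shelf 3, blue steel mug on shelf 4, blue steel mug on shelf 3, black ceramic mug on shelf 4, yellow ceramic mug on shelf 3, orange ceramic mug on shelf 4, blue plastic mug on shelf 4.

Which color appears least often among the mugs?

Counts by color: yellow 9, black 7, blue 6, white 4, orange 3.
The minimum is 3, held uniquely by orange.

orange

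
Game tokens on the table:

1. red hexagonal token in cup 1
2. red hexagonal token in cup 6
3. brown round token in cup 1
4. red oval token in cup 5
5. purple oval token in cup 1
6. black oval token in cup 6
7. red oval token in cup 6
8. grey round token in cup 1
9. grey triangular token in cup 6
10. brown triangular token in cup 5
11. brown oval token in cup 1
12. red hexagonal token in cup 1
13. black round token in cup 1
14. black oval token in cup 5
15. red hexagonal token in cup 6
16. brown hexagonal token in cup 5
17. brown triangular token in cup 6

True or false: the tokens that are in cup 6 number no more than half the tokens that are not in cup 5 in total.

tokens in cup 6: 6.
tokens that are not in cup 5: 13.
The claim requires 2 × 6 = 12 ≤ 13, which holds.

True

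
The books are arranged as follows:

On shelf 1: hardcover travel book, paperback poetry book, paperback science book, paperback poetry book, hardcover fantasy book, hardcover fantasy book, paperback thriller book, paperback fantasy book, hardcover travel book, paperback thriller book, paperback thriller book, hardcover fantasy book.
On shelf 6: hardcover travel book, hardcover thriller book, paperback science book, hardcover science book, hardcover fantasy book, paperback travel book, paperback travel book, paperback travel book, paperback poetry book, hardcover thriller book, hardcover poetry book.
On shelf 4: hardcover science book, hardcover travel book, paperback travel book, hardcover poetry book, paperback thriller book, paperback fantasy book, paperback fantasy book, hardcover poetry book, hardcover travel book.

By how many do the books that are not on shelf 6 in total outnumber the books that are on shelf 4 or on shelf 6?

1

books that are not on shelf 6: 21.
books on shelf 4 or on shelf 6: 20.
21 − 20 = 1.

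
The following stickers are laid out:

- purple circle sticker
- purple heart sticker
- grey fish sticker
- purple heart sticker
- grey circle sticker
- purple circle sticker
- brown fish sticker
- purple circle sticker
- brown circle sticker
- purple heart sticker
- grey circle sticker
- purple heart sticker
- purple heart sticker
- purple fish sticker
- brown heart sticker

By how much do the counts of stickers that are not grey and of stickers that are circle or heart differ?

0

stickers that are not grey: 12. stickers that are circle or heart: 12.
|12 − 12| = 12 − 12 = 0.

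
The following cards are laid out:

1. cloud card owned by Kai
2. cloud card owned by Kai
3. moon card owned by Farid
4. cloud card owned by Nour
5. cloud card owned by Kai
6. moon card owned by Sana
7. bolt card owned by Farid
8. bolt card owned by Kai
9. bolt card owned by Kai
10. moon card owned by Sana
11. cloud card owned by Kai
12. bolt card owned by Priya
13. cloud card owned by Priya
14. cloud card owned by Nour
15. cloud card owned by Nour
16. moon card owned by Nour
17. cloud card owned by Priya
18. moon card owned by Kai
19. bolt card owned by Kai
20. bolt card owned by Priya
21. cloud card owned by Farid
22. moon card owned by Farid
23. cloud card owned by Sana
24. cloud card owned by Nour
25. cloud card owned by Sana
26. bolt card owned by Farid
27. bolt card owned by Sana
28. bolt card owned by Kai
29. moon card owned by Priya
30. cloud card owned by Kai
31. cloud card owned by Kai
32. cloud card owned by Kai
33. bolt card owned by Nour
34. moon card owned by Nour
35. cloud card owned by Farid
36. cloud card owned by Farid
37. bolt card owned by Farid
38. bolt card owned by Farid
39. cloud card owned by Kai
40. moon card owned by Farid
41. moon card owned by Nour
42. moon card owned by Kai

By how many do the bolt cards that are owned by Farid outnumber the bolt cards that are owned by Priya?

bolt cards owned by Farid: 4.
bolt cards owned by Priya: 2.
4 − 2 = 2.

2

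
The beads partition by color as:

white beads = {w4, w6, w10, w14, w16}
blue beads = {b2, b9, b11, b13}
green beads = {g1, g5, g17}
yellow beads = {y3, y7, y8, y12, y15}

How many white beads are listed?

5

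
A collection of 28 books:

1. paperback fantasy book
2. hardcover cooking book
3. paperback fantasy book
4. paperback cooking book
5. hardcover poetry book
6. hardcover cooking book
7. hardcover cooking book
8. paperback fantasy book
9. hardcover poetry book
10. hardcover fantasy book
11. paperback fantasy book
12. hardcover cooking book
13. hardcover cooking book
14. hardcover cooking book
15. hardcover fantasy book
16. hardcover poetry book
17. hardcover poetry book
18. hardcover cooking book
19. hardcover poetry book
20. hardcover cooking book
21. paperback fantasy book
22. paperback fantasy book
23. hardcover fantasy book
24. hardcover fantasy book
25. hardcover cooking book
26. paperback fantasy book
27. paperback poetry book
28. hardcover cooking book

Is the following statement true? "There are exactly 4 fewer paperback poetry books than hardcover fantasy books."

paperback poetry books: 1.
hardcover fantasy books: 4.
The claim requires 4 − 1 (= 3) to equal 4, which does not hold.

False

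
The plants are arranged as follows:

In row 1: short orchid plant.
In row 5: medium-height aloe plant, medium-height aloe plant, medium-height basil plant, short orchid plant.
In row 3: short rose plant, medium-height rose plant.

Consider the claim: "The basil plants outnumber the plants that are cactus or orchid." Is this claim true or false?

|basil plants| = 1.
|plants that are cactus or orchid| = 2.
The claim requires 1 > 2, which does not hold.

False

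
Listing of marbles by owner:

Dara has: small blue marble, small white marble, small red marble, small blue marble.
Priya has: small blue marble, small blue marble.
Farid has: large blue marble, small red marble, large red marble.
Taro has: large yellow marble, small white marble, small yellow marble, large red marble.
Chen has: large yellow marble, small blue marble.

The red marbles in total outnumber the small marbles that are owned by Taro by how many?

2

red marbles: 4.
small marbles owned by Taro: 2.
4 − 2 = 2.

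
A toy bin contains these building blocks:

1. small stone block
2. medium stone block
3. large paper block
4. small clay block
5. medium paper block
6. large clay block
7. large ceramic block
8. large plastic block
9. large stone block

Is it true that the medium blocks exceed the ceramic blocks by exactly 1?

There are 2 medium blocks.
There is 1 ceramic block.
The claim requires 2 − 1 (= 1) to equal 1, which holds.

True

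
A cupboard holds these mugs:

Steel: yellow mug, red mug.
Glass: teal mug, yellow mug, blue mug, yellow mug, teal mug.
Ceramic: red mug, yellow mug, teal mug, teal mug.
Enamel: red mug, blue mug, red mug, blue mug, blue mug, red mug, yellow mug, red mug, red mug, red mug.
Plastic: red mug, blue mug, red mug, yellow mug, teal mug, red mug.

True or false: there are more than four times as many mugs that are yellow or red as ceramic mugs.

|mugs that are yellow or red| = 17.
|ceramic mugs| = 4.
The claim requires 17 > 4 × 4 = 16, which holds.

True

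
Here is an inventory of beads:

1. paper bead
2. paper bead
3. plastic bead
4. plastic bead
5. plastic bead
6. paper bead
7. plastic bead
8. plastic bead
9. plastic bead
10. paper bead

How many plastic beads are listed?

6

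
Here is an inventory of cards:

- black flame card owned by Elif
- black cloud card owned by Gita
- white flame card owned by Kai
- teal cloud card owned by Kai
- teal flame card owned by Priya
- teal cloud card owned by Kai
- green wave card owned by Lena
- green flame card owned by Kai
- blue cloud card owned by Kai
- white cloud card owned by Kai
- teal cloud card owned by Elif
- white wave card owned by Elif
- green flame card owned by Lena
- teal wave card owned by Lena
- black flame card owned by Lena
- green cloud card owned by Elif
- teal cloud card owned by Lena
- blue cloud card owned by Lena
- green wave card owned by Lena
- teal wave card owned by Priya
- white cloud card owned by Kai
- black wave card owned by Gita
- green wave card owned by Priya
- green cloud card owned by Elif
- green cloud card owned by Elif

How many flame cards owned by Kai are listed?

2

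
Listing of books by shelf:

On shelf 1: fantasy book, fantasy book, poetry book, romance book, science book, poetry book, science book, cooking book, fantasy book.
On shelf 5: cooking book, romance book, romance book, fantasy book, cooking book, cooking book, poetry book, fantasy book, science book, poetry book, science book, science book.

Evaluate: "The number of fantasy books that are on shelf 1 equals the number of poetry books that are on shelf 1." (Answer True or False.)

|fantasy books on shelf 1| = 3.
|poetry books on shelf 1| = 2.
The claim requires 3 = 2, which does not hold.

False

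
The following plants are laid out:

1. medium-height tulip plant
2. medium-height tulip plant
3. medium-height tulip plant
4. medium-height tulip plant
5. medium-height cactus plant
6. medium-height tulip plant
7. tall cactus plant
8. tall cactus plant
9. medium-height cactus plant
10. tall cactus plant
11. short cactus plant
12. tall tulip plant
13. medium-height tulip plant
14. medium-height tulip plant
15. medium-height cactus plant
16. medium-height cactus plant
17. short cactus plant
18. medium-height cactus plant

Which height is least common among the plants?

Counts by height: medium-height 12, tall 4, short 2.
The minimum is 2, held uniquely by short.

short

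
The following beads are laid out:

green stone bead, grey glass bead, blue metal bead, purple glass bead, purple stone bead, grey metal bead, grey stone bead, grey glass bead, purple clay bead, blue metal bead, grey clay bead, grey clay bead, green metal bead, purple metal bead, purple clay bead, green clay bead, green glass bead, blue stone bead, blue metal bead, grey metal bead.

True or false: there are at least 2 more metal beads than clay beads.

metal beads: 7.
clay beads: 5.
The claim requires 7 − 5 = 2 ≥ 2, which holds.

True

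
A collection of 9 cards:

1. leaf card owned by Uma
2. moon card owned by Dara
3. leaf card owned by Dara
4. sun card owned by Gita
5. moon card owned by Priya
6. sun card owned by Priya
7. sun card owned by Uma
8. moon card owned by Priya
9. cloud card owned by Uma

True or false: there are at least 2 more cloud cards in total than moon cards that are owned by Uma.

False

cloud cards: 1.
moon cards owned by Uma: 0.
The claim requires 1 − 0 = 1 ≥ 2, which does not hold.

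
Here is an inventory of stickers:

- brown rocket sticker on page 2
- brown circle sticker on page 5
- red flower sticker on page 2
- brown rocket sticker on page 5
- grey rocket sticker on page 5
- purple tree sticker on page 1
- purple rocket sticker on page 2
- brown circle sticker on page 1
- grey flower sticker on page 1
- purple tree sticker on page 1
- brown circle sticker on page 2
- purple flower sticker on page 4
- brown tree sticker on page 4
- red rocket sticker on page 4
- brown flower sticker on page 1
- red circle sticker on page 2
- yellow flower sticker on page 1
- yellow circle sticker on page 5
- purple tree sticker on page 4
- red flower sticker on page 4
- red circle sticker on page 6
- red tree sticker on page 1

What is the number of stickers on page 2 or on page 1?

12

on page 1: 7; on page 2: 5; together 7 + 5 = 12.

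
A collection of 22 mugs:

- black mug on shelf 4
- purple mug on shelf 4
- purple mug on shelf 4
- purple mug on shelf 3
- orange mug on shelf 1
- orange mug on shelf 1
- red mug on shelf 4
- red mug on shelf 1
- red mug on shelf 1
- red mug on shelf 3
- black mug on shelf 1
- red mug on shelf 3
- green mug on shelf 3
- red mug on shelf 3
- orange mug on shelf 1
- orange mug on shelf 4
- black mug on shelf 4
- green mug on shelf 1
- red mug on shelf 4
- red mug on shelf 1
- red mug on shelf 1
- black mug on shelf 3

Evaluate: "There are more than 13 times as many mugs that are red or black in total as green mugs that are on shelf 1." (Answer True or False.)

False

There are 13 mugs that are red or black.
There is 1 green mug on shelf 1.
The claim requires 13 > 13 × 1 = 13, which does not hold.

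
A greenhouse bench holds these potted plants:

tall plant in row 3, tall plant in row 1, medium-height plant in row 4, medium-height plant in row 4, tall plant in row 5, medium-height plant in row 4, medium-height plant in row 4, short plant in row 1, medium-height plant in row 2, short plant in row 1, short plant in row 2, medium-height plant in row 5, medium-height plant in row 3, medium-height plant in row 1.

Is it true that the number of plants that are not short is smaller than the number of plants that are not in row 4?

There are 11 plants that are not short.
There are 10 plants that are not in row 4.
The claim requires 11 < 10, which does not hold.

False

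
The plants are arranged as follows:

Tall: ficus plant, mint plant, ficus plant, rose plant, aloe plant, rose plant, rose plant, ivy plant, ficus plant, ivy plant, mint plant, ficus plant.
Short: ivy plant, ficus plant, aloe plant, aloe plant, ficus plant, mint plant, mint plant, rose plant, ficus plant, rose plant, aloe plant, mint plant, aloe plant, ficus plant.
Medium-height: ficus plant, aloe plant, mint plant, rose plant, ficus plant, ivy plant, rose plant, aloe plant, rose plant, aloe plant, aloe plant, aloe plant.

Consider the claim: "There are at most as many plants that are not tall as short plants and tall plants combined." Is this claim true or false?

True

|plants that are not tall| = 26.
short plants: 14; tall plants: 12; combined: 14 + 12 = 26.
The claim requires 26 ≤ 26, which holds.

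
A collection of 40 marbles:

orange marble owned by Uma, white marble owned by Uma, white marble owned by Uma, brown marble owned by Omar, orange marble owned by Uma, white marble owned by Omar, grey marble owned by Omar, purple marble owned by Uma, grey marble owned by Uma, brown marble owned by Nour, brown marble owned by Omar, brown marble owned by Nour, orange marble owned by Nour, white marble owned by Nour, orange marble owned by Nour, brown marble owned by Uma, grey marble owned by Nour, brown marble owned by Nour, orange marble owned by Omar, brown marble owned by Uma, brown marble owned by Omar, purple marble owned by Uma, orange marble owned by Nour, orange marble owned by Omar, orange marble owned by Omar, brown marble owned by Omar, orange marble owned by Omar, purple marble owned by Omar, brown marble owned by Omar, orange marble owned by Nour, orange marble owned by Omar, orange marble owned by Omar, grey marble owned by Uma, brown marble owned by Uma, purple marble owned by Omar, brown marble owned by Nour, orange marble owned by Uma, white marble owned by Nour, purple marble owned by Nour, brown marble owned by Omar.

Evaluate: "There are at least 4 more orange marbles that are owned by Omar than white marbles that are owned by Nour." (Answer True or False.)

True

Count of orange marbles owned by Omar: 6.
Count of white marbles owned by Nour: 2.
The claim requires 6 − 2 = 4 ≥ 4, which holds.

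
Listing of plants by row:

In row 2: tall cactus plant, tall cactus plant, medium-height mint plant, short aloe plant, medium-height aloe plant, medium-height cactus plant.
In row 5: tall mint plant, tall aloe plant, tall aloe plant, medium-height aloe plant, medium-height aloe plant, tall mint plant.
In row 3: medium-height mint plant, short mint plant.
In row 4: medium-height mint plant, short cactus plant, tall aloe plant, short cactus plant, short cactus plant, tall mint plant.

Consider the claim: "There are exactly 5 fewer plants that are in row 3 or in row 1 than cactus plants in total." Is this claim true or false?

False

plants in row 3 or in row 1: 2.
cactus plants: 6.
The claim requires 6 − 2 (= 4) to equal 5, which does not hold.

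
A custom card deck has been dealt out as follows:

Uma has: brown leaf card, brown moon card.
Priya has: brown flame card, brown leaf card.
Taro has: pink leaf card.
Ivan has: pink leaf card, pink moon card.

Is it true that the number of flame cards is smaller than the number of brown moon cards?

There is 1 flame card.
There is 1 brown moon card.
The claim requires 1 < 1, which does not hold.

False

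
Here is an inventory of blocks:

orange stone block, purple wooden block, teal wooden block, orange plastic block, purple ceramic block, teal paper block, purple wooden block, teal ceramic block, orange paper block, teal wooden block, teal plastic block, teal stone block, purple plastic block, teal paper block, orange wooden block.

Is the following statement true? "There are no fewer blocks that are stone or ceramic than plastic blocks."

blocks that are stone or ceramic: 4.
plastic blocks: 3.
The claim requires 4 ≥ 3, which holds.

True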